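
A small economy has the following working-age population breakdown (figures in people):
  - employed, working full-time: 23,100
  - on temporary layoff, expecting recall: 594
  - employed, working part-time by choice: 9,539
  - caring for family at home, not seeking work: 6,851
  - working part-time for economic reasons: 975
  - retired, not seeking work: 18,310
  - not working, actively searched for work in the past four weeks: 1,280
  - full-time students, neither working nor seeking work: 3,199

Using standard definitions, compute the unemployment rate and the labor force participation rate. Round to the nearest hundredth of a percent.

Employed = 23,100 + 9,539 + 975 = 33,614 (anyone who worked, including part-time for economic reasons, counts as employed).
Unemployed = 594 + 1,280 = 1,874 (jobless and actively searching, or on temporary layoff).
Labor force = 33,614 + 1,874 = 35,488.
Not in labor force = 6,851 + 18,310 + 3,199 = 28,360 (those not working and not actively searching are outside the labor force).
Civilian working-age population = 35,488 + 28,360 = 63,848.
Unemployment rate = 1,874 / 35,488 = 5.28%.
Labor force participation rate = 35,488 / 63,848 = 55.58%.

Unemployment rate ≈ 5.28%; labor force participation rate ≈ 55.58%.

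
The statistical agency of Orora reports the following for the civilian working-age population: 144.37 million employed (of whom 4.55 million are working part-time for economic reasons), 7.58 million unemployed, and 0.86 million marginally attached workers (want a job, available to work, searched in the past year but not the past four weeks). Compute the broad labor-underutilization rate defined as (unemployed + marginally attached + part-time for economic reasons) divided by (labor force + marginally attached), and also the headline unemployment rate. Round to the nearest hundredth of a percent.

Broad underutilization rate ≈ 8.50%; headline unemployment rate ≈ 4.99%.

Labor force = 144.37 + 7.58 = 151.95 million.
Numerator = 7.58 + 0.86 + 4.55 = 12.99 million.
Denominator = 151.95 + 0.86 = 152.81 million.
Broad rate = 12.99 / 152.81 = 8.50%.
Headline unemployment rate = 7.58 / 151.95 = 4.99%.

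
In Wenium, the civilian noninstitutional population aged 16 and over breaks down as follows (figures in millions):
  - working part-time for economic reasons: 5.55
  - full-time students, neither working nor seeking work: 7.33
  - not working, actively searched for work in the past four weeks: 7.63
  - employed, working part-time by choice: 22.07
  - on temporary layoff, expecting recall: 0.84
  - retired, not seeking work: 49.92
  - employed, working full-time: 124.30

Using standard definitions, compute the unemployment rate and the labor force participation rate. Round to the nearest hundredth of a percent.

Employed = 5.55 + 22.07 + 124.30 = 151.92 million (anyone who worked, including part-time for economic reasons, counts as employed).
Unemployed = 7.63 + 0.84 = 8.47 million (jobless and actively searching, or on temporary layoff).
Labor force = 151.92 + 8.47 = 160.39 million.
Not in labor force = 7.33 + 49.92 = 57.25 million (those not working and not actively searching are outside the labor force).
Civilian working-age population = 160.39 + 57.25 = 217.64 million.
Unemployment rate = 8.47 / 160.39 = 5.28%.
Labor force participation rate = 160.39 / 217.64 = 73.70%.

Unemployment rate ≈ 5.28%; labor force participation rate ≈ 73.70%.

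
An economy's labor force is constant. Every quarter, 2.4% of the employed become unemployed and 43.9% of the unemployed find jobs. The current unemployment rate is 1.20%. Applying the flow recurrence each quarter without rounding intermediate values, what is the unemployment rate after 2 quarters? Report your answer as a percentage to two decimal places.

With a fixed labor force, u_{t+1} = u_t + s·(1−u_t) − f·u_t = u_t·(1−s−f) + s.
Here 1−s−f = 0.537 and s = 0.024.
u_1 = 0.012000 × 0.537 + 0.024 = 0.030444.
u_2 = 0.030444 × 0.537 + 0.024 = 0.040348.

Unemployment rate after two quarters ≈ 4.03%.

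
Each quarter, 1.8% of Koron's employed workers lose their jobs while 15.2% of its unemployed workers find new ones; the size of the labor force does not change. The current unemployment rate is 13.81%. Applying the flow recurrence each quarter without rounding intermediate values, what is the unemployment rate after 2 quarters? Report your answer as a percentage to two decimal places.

With a fixed labor force, u_{t+1} = u_t + s·(1−u_t) − f·u_t = u_t·(1−s−f) + s.
Here 1−s−f = 0.830 and s = 0.018.
u_1 = 0.138100 × 0.830 + 0.018 = 0.132623.
u_2 = 0.132623 × 0.830 + 0.018 = 0.128077.

Unemployment rate after two quarters ≈ 12.81%.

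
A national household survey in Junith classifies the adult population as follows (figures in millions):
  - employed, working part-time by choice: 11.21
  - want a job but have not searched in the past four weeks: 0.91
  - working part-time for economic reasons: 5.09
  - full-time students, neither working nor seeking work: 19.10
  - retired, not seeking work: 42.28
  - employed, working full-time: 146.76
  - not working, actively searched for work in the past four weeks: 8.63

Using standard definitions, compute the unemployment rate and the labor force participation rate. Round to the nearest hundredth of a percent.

Employed = 11.21 + 5.09 + 146.76 = 163.06 million (anyone who worked, including part-time for economic reasons, counts as employed).
Unemployed = 8.63 million.
Labor force = 163.06 + 8.63 = 171.69 million.
Not in labor force = 0.91 + 19.10 + 42.28 = 62.29 million (those not working and not actively searching are outside the labor force — including those who want a job but have given up searching).
Civilian working-age population = 171.69 + 62.29 = 233.98 million.
Unemployment rate = 8.63 / 171.69 = 5.03%.
Labor force participation rate = 171.69 / 233.98 = 73.38%.

Unemployment rate ≈ 5.03%; labor force participation rate ≈ 73.38%.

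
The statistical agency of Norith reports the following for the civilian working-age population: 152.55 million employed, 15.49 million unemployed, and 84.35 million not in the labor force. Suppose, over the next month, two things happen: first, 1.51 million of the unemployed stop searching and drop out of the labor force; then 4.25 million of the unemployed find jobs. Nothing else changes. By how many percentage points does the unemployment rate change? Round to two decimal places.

The unemployment rate changes by −3.38 percentage points.

Initially, labor force = 152.55 + 15.49 = 168.04 million, so u = 15.49/168.04 = 9.22%.
After the first change, unemployed and labor force both fall by 1.51 → E = 152.55, U = 13.98, labor force = 166.53 million.
After the second change, unemployed falls and employed rises by 4.25; labor force unchanged → E = 156.80, U = 9.73, labor force = 166.53 million.
New unemployment rate = 9.73 / 166.53 = 5.84%.
Change = 5.84% − 9.22% = −3.38 percentage points.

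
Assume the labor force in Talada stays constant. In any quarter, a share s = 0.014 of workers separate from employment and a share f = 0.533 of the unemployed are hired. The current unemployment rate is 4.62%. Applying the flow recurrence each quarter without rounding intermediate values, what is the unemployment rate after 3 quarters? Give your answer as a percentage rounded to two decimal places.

Unemployment rate after three quarters ≈ 2.75%.

With a fixed labor force, u_{t+1} = u_t + s·(1−u_t) − f·u_t = u_t·(1−s−f) + s.
Here 1−s−f = 0.453 and s = 0.014.
u_1 = 0.046200 × 0.453 + 0.014 = 0.034929.
u_2 = 0.034929 × 0.453 + 0.014 = 0.029823.
u_3 = 0.029823 × 0.453 + 0.014 = 0.027510.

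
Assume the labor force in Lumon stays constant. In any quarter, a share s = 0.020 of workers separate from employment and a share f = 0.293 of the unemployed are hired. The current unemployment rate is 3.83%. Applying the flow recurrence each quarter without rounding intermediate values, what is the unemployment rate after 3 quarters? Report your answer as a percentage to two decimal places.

Unemployment rate after three quarters ≈ 5.56%.

With a fixed labor force, u_{t+1} = u_t + s·(1−u_t) − f·u_t = u_t·(1−s−f) + s.
Here 1−s−f = 0.687 and s = 0.020.
u_1 = 0.038300 × 0.687 + 0.020 = 0.046312.
u_2 = 0.046312 × 0.687 + 0.020 = 0.051816.
u_3 = 0.051816 × 0.687 + 0.020 = 0.055598.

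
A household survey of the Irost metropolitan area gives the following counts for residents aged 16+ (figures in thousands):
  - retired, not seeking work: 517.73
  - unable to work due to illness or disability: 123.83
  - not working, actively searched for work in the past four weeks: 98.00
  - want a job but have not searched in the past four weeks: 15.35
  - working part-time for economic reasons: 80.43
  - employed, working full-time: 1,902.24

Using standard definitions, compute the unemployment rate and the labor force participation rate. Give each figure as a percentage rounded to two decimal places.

Unemployment rate ≈ 4.71%; labor force participation rate ≈ 76.00%.

Employed = 80.43 + 1,902.24 = 1,982.67 thousand (anyone who worked, including part-time for economic reasons, counts as employed).
Unemployed = 98.00 thousand.
Labor force = 1,982.67 + 98.00 = 2,080.67 thousand.
Not in labor force = 517.73 + 123.83 + 15.35 = 656.91 thousand (those not working and not actively searching are outside the labor force — including those who want a job but have given up searching).
Civilian working-age population = 2,080.67 + 656.91 = 2,737.58 thousand.
Unemployment rate = 98.00 / 2,080.67 = 4.71%.
Labor force participation rate = 2,080.67 / 2,737.58 = 76.00%.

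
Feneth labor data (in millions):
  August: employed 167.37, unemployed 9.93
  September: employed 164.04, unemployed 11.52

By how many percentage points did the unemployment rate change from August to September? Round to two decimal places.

The unemployment rate changed by +0.96 percentage points.

August: labor force = 167.37 + 9.93 = 177.30; u = 9.93/177.30 = 5.60%.
September: labor force = 164.04 + 11.52 = 175.56; u = 11.52/175.56 = 6.56%.
Change = 6.56% − 5.60% = +0.96 pp.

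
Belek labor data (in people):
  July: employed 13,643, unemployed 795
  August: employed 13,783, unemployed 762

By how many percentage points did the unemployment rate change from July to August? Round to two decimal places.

The unemployment rate changed by −0.27 percentage points.

July: labor force = 13,643 + 795 = 14,438; u = 795/14,438 = 5.51%.
August: labor force = 13,783 + 762 = 14,545; u = 762/14,545 = 5.24%.
Change = 5.24% − 5.51% = −0.27 pp.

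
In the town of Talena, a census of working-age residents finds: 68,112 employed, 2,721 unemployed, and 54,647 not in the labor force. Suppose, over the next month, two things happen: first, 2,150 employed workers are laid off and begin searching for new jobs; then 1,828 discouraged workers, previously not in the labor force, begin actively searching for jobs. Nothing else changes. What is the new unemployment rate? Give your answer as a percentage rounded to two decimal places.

New unemployment rate ≈ 9.22%.

Initially, labor force = 68,112 + 2,721 = 70,833, so u = 2,721/70,833 = 3.84%.
After the first change, employed falls and unemployed rises by 2,150; labor force unchanged → E = 65,962, U = 4,871, labor force = 70,833.
After the second change, unemployed and labor force both rise by 1,828 → E = 65,962, U = 6,699, labor force = 72,661.
New unemployment rate = 6,699 / 72,661 = 9.22%.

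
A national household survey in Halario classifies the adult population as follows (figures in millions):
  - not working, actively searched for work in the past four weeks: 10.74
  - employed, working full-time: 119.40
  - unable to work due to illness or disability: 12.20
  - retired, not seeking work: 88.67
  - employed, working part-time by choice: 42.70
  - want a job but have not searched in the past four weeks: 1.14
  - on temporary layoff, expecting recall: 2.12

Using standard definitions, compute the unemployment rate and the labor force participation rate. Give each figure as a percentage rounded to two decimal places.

Unemployment rate ≈ 7.35%; labor force participation rate ≈ 63.17%.

Employed = 119.40 + 42.70 = 162.10 million.
Unemployed = 10.74 + 2.12 = 12.86 million (jobless and actively searching, or on temporary layoff).
Labor force = 162.10 + 12.86 = 174.96 million.
Not in labor force = 12.20 + 88.67 + 1.14 = 102.01 million (those not working and not actively searching are outside the labor force — including those who want a job but have given up searching).
Civilian working-age population = 174.96 + 102.01 = 276.97 million.
Unemployment rate = 12.86 / 174.96 = 7.35%.
Labor force participation rate = 174.96 / 276.97 = 63.17%.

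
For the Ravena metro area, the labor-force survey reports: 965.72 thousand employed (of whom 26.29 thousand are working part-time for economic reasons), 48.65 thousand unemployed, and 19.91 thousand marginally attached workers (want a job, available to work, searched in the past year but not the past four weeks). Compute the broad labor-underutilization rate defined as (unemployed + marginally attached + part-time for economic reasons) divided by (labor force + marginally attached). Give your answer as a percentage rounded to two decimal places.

Broad underutilization rate ≈ 9.17%.

Labor force = 965.72 + 48.65 = 1,014.37 thousand.
Numerator = 48.65 + 19.91 + 26.29 = 94.85 thousand.
Denominator = 1,014.37 + 19.91 = 1,034.28 thousand.
Broad rate = 94.85 / 1,034.28 = 9.17%.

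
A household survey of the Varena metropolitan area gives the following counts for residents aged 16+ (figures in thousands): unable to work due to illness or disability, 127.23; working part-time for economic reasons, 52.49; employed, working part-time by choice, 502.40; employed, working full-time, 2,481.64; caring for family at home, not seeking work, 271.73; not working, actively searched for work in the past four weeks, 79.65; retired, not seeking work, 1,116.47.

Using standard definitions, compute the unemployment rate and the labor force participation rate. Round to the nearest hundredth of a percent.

Employed = 52.49 + 502.40 + 2,481.64 = 3,036.53 thousand (anyone who worked, including part-time for economic reasons, counts as employed).
Unemployed = 79.65 thousand.
Labor force = 3,036.53 + 79.65 = 3,116.18 thousand.
Not in labor force = 127.23 + 271.73 + 1,116.47 = 1,515.43 thousand (those not working and not actively searching are outside the labor force).
Civilian working-age population = 3,116.18 + 1,515.43 = 4,631.61 thousand.
Unemployment rate = 79.65 / 3,116.18 = 2.56%.
Labor force participation rate = 3,116.18 / 4,631.61 = 67.28%.

Unemployment rate ≈ 2.56%; labor force participation rate ≈ 67.28%.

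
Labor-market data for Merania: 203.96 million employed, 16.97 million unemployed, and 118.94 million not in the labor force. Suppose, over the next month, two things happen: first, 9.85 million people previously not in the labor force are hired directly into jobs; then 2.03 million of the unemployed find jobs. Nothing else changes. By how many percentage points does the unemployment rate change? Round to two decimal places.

The unemployment rate changes by −1.21 percentage points.

Initially, labor force = 203.96 + 16.97 = 220.93 million, so u = 16.97/220.93 = 7.68%.
After the first change, employed and labor force both rise by 9.85; unemployed unchanged → E = 213.81, U = 16.97, labor force = 230.78 million.
After the second change, unemployed falls and employed rises by 2.03; labor force unchanged → E = 215.84, U = 14.94, labor force = 230.78 million.
New unemployment rate = 14.94 / 230.78 = 6.47%.
Change = 6.47% − 7.68% = −1.21 percentage points.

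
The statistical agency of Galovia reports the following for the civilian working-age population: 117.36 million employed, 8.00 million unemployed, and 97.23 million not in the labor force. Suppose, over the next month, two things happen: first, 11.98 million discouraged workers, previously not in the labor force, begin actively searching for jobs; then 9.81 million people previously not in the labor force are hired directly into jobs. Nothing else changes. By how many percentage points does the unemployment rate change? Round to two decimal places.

The unemployment rate changes by +7.20 percentage points.

Initially, labor force = 117.36 + 8.00 = 125.36 million, so u = 8.00/125.36 = 6.38%.
After the first change, unemployed and labor force both rise by 11.98 → E = 117.36, U = 19.98, labor force = 137.34 million.
After the second change, employed and labor force both rise by 9.81; unemployed unchanged → E = 127.17, U = 19.98, labor force = 147.15 million.
New unemployment rate = 19.98 / 147.15 = 13.58%.
Change = 13.58% − 6.38% = +7.20 percentage points.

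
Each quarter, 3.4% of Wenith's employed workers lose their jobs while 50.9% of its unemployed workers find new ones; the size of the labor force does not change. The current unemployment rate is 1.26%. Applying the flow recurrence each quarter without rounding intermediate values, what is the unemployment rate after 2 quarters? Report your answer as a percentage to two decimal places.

Unemployment rate after two quarters ≈ 5.22%.

With a fixed labor force, u_{t+1} = u_t + s·(1−u_t) − f·u_t = u_t·(1−s−f) + s.
Here 1−s−f = 0.457 and s = 0.034.
u_1 = 0.012600 × 0.457 + 0.034 = 0.039758.
u_2 = 0.039758 × 0.457 + 0.034 = 0.052169.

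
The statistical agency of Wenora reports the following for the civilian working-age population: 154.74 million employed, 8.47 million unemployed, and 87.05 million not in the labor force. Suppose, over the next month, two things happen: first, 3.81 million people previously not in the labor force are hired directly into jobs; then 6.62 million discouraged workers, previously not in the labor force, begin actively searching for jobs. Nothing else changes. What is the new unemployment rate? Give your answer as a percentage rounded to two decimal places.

New unemployment rate ≈ 8.69%.

Initially, labor force = 154.74 + 8.47 = 163.21 million, so u = 8.47/163.21 = 5.19%.
After the first change, employed and labor force both rise by 3.81; unemployed unchanged → E = 158.55, U = 8.47, labor force = 167.02 million.
After the second change, unemployed and labor force both rise by 6.62 → E = 158.55, U = 15.09, labor force = 173.64 million.
New unemployment rate = 15.09 / 173.64 = 8.69%.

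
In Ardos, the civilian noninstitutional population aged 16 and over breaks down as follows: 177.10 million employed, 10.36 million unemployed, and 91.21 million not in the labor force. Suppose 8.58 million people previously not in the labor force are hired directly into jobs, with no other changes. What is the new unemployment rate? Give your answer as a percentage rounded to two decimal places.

New unemployment rate ≈ 5.28%.

Initially, labor force = 177.10 + 10.36 = 187.46 million, so u = 10.36/187.46 = 5.53%.
After the change, employed and labor force both rise by 8.58; unemployed unchanged → E = 185.68, U = 10.36, labor force = 196.04 million.
New unemployment rate = 10.36 / 196.04 = 5.28%.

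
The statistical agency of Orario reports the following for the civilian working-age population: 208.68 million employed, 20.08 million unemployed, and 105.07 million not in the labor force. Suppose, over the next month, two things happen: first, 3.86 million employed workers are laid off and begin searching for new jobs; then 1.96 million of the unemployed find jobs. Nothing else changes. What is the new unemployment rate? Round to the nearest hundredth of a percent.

New unemployment rate ≈ 9.61%.

Initially, labor force = 208.68 + 20.08 = 228.76 million, so u = 20.08/228.76 = 8.78%.
After the first change, employed falls and unemployed rises by 3.86; labor force unchanged → E = 204.82, U = 23.94, labor force = 228.76 million.
After the second change, unemployed falls and employed rises by 1.96; labor force unchanged → E = 206.78, U = 21.98, labor force = 228.76 million.
New unemployment rate = 21.98 / 228.76 = 9.61%.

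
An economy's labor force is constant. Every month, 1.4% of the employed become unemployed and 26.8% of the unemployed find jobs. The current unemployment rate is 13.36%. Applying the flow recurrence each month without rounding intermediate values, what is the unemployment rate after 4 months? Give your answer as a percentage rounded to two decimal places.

With a fixed labor force, u_{t+1} = u_t + s·(1−u_t) − f·u_t = u_t·(1−s−f) + s.
Here 1−s−f = 0.718 and s = 0.014.
u_1 = 0.133600 × 0.718 + 0.014 = 0.109925.
u_2 = 0.109925 × 0.718 + 0.014 = 0.092926.
u_3 = 0.092926 × 0.718 + 0.014 = 0.080721.
u_4 = 0.080721 × 0.718 + 0.014 = 0.071958.

Unemployment rate after four months ≈ 7.20%.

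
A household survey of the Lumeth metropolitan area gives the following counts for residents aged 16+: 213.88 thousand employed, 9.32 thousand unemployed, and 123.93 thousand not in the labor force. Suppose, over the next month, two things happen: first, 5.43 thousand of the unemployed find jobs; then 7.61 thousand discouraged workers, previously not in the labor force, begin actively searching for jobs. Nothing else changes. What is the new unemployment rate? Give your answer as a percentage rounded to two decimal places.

New unemployment rate ≈ 4.98%.

Initially, labor force = 213.88 + 9.32 = 223.20 thousand, so u = 9.32/223.20 = 4.18%.
After the first change, unemployed falls and employed rises by 5.43; labor force unchanged → E = 219.31, U = 3.89, labor force = 223.20 thousand.
After the second change, unemployed and labor force both rise by 7.61 → E = 219.31, U = 11.50, labor force = 230.81 thousand.
New unemployment rate = 11.50 / 230.81 = 4.98%.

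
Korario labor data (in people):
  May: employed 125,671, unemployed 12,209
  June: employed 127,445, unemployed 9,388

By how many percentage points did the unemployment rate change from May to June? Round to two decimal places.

The unemployment rate changed by −1.99 percentage points.

May: labor force = 125,671 + 12,209 = 137,880; u = 12,209/137,880 = 8.85%.
June: labor force = 127,445 + 9,388 = 136,833; u = 9,388/136,833 = 6.86%.
Change = 6.86% − 8.85% = −1.99 pp.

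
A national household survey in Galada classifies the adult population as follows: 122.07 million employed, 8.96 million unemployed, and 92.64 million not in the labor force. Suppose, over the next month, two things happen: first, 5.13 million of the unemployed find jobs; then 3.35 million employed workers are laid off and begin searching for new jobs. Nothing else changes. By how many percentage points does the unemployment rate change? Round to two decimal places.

Initially, labor force = 122.07 + 8.96 = 131.03 million, so u = 8.96/131.03 = 6.84%.
After the first change, unemployed falls and employed rises by 5.13; labor force unchanged → E = 127.20, U = 3.83, labor force = 131.03 million.
After the second change, employed falls and unemployed rises by 3.35; labor force unchanged → E = 123.85, U = 7.18, labor force = 131.03 million.
New unemployment rate = 7.18 / 131.03 = 5.48%.
Change = 5.48% − 6.84% = −1.36 percentage points.

The unemployment rate changes by −1.36 percentage points.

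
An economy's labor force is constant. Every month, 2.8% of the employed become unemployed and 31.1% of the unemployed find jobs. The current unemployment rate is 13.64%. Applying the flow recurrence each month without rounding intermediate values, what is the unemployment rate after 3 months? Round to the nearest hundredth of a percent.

Unemployment rate after three months ≈ 9.81%.

With a fixed labor force, u_{t+1} = u_t + s·(1−u_t) − f·u_t = u_t·(1−s−f) + s.
Here 1−s−f = 0.661 and s = 0.028.
u_1 = 0.136400 × 0.661 + 0.028 = 0.118160.
u_2 = 0.118160 × 0.661 + 0.028 = 0.106104.
u_3 = 0.106104 × 0.661 + 0.028 = 0.098135.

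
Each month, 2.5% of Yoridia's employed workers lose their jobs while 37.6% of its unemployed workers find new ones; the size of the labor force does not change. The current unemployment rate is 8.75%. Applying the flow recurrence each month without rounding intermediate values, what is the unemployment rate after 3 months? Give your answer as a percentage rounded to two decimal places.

With a fixed labor force, u_{t+1} = u_t + s·(1−u_t) − f·u_t = u_t·(1−s−f) + s.
Here 1−s−f = 0.599 and s = 0.025.
u_1 = 0.087500 × 0.599 + 0.025 = 0.077412.
u_2 = 0.077412 × 0.599 + 0.025 = 0.071370.
u_3 = 0.071370 × 0.599 + 0.025 = 0.067751.

Unemployment rate after three months ≈ 6.78%.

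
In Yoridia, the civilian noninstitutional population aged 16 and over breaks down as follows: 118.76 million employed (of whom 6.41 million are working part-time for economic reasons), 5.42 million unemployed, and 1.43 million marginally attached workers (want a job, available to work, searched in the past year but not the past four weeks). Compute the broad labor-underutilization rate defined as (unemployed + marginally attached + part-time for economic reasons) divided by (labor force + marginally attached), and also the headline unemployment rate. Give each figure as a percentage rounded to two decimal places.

Labor force = 118.76 + 5.42 = 124.18 million.
Numerator = 5.42 + 1.43 + 6.41 = 13.26 million.
Denominator = 124.18 + 1.43 = 125.61 million.
Broad rate = 13.26 / 125.61 = 10.56%.
Headline unemployment rate = 5.42 / 124.18 = 4.36%.

Broad underutilization rate ≈ 10.56%; headline unemployment rate ≈ 4.36%.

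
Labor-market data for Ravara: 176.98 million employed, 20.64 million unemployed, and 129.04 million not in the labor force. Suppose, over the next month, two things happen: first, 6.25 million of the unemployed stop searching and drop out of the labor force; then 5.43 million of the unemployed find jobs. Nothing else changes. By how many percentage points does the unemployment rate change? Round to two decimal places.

Initially, labor force = 176.98 + 20.64 = 197.62 million, so u = 20.64/197.62 = 10.44%.
After the first change, unemployed and labor force both fall by 6.25 → E = 176.98, U = 14.39, labor force = 191.37 million.
After the second change, unemployed falls and employed rises by 5.43; labor force unchanged → E = 182.41, U = 8.96, labor force = 191.37 million.
New unemployment rate = 8.96 / 191.37 = 4.68%.
Change = 4.68% − 10.44% = −5.76 percentage points.

The unemployment rate changes by −5.76 percentage points.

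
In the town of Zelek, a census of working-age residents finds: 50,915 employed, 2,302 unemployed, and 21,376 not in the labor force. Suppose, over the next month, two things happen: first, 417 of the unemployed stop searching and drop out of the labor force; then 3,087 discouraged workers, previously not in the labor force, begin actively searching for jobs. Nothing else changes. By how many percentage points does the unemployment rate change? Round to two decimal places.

Initially, labor force = 50,915 + 2,302 = 53,217, so u = 2,302/53,217 = 4.33%.
After the first change, unemployed and labor force both fall by 417 → E = 50,915, U = 1,885, labor force = 52,800.
After the second change, unemployed and labor force both rise by 3,087 → E = 50,915, U = 4,972, labor force = 55,887.
New unemployment rate = 4,972 / 55,887 = 8.90%.
Change = 8.90% − 4.33% = +4.57 percentage points.

The unemployment rate changes by +4.57 percentage points.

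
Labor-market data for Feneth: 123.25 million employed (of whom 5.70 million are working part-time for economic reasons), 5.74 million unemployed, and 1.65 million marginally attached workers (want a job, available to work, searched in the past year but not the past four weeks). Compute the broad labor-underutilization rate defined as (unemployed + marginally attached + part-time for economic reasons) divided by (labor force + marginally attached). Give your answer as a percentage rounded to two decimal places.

Labor force = 123.25 + 5.74 = 128.99 million.
Numerator = 5.74 + 1.65 + 5.70 = 13.09 million.
Denominator = 128.99 + 1.65 = 130.64 million.
Broad rate = 13.09 / 130.64 = 10.02%.

Broad underutilization rate ≈ 10.02%.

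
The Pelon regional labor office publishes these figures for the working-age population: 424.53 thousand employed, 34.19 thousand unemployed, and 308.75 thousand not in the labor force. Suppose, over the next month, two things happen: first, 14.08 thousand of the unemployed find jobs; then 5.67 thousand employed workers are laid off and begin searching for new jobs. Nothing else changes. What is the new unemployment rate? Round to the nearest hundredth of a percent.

Initially, labor force = 424.53 + 34.19 = 458.72 thousand, so u = 34.19/458.72 = 7.45%.
After the first change, unemployed falls and employed rises by 14.08; labor force unchanged → E = 438.61, U = 20.11, labor force = 458.72 thousand.
After the second change, employed falls and unemployed rises by 5.67; labor force unchanged → E = 432.94, U = 25.78, labor force = 458.72 thousand.
New unemployment rate = 25.78 / 458.72 = 5.62%.

New unemployment rate ≈ 5.62%.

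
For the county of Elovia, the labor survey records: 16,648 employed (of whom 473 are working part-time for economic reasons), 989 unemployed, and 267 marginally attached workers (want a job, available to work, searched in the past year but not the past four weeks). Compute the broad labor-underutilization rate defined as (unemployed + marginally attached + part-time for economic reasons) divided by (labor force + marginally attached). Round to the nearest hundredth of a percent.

Labor force = 16,648 + 989 = 17,637.
Numerator = 989 + 267 + 473 = 1,729.
Denominator = 17,637 + 267 = 17,904.
Broad rate = 1,729 / 17,904 = 9.66%.

Broad underutilization rate ≈ 9.66%.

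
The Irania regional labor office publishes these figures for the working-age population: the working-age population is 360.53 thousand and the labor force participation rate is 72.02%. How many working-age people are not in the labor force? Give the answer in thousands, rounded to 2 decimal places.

About 100.88 thousand are not in the labor force.

Share not in the labor force = 1 − 0.7202 = 0.2798.
Not in labor force = 0.2798 × 360.53 ≈ 100.88 thousand.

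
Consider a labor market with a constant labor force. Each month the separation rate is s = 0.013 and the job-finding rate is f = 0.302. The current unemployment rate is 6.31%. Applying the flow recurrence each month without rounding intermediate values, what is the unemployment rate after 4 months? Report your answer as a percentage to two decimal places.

With a fixed labor force, u_{t+1} = u_t + s·(1−u_t) − f·u_t = u_t·(1−s−f) + s.
Here 1−s−f = 0.685 and s = 0.013.
u_1 = 0.063100 × 0.685 + 0.013 = 0.056224.
u_2 = 0.056224 × 0.685 + 0.013 = 0.051513.
u_3 = 0.051513 × 0.685 + 0.013 = 0.048286.
u_4 = 0.048286 × 0.685 + 0.013 = 0.046076.

Unemployment rate after four months ≈ 4.61%.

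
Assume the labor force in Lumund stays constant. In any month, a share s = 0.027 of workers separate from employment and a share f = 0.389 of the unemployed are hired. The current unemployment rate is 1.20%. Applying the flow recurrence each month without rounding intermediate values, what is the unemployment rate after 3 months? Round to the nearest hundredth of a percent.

With a fixed labor force, u_{t+1} = u_t + s·(1−u_t) − f·u_t = u_t·(1−s−f) + s.
Here 1−s−f = 0.584 and s = 0.027.
u_1 = 0.012000 × 0.584 + 0.027 = 0.034008.
u_2 = 0.034008 × 0.584 + 0.027 = 0.046861.
u_3 = 0.046861 × 0.584 + 0.027 = 0.054367.

Unemployment rate after three months ≈ 5.44%.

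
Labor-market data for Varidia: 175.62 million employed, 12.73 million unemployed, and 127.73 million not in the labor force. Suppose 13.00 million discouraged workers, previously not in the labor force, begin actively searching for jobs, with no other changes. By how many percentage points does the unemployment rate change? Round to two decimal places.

Initially, labor force = 175.62 + 12.73 = 188.35 million, so u = 12.73/188.35 = 6.76%.
After the change, unemployed and labor force both rise by 13.00 → E = 175.62, U = 25.73, labor force = 201.35 million.
New unemployment rate = 25.73 / 201.35 = 12.78%.
Change = 12.78% − 6.76% = +6.02 percentage points.

The unemployment rate changes by +6.02 percentage points.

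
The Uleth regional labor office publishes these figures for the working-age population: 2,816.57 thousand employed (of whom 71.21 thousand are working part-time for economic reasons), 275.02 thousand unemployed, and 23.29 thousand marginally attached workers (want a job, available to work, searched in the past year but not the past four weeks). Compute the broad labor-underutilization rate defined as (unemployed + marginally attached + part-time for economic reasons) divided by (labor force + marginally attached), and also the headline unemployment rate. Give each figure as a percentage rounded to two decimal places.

Broad underutilization rate ≈ 11.86%; headline unemployment rate ≈ 8.90%.

Labor force = 2,816.57 + 275.02 = 3,091.59 thousand.
Numerator = 275.02 + 23.29 + 71.21 = 369.52 thousand.
Denominator = 3,091.59 + 23.29 = 3,114.88 thousand.
Broad rate = 369.52 / 3,114.88 = 11.86%.
Headline unemployment rate = 275.02 / 3,091.59 = 8.90%.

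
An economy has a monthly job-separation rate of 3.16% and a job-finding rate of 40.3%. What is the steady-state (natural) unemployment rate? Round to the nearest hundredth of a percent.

Steady-state unemployment rate ≈ 7.27%.

At steady state the flows balance: s·E = f·U, so U/(E+U) = s/(s+f).
u* = 3.16 / (3.16 + 40.3) = 3.16 / 43.46 = 7.27%.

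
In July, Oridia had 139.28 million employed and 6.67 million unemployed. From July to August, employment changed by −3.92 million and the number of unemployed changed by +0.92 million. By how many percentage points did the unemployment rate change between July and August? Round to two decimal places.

The unemployment rate changed by +0.74 percentage points.

July: labor force = 139.28 + 6.67 = 145.95; u = 6.67/145.95 = 4.57%.
August: labor force = 135.36 + 7.59 = 142.95; u = 7.59/142.95 = 5.31%.
Change = 5.31% − 4.57% = +0.74 pp.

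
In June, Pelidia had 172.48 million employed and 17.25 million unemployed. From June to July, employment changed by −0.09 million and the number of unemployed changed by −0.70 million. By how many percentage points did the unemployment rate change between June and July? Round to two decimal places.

June: labor force = 172.48 + 17.25 = 189.73; u = 17.25/189.73 = 9.09%.
July: labor force = 172.39 + 16.55 = 188.94; u = 16.55/188.94 = 8.76%.
Change = 8.76% − 9.09% = −0.33 pp.

The unemployment rate changed by −0.33 percentage points.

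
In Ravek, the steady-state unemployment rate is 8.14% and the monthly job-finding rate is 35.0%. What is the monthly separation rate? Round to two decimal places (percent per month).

Separation rate ≈ 3.10% per month.

From u* = s/(s+f): s = u·f/(1−u).
s = 0.0814 × 35.0 / (1 − 0.0814) = 2.8490 / 0.9186 ≈ 3.10% per month.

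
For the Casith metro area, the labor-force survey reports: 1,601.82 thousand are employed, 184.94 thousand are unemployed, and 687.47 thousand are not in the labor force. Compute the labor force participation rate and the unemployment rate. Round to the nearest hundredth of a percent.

Labor force participation rate ≈ 72.21%; unemployment rate ≈ 10.35%.

Labor force = employed + unemployed = 1,601.82 + 184.94 = 1,786.76 thousand.
Working-age population = 1,786.76 + 687.47 = 2,474.23 thousand.
Unemployment rate = 184.94 / 1,786.76 = 10.35%.
Labor force participation rate = 1,786.76 / 2,474.23 = 72.21%.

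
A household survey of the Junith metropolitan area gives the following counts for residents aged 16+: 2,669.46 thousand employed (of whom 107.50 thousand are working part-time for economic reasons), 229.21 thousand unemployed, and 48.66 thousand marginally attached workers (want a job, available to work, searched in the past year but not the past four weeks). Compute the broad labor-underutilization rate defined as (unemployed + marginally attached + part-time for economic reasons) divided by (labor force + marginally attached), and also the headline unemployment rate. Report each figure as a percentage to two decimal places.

Labor force = 2,669.46 + 229.21 = 2,898.67 thousand.
Numerator = 229.21 + 48.66 + 107.50 = 385.37 thousand.
Denominator = 2,898.67 + 48.66 = 2,947.33 thousand.
Broad rate = 385.37 / 2,947.33 = 13.08%.
Headline unemployment rate = 229.21 / 2,898.67 = 7.91%.

Broad underutilization rate ≈ 13.08%; headline unemployment rate ≈ 7.91%.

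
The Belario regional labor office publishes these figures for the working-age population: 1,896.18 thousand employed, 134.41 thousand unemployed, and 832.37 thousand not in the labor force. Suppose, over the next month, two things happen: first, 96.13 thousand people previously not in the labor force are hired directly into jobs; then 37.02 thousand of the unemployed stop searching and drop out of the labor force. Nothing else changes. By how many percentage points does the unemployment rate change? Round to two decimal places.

The unemployment rate changes by −1.96 percentage points.

Initially, labor force = 1,896.18 + 134.41 = 2,030.59 thousand, so u = 134.41/2,030.59 = 6.62%.
After the first change, employed and labor force both rise by 96.13; unemployed unchanged → E = 1,992.31, U = 134.41, labor force = 2,126.72 thousand.
After the second change, unemployed and labor force both fall by 37.02 → E = 1,992.31, U = 97.39, labor force = 2,089.70 thousand.
New unemployment rate = 97.39 / 2,089.70 = 4.66%.
Change = 4.66% − 6.62% = −1.96 percentage points.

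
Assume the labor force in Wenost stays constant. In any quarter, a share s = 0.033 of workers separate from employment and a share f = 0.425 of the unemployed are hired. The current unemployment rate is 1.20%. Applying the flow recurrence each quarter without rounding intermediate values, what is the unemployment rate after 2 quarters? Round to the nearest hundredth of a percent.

Unemployment rate after two quarters ≈ 5.44%.

With a fixed labor force, u_{t+1} = u_t + s·(1−u_t) − f·u_t = u_t·(1−s−f) + s.
Here 1−s−f = 0.542 and s = 0.033.
u_1 = 0.012000 × 0.542 + 0.033 = 0.039504.
u_2 = 0.039504 × 0.542 + 0.033 = 0.054411.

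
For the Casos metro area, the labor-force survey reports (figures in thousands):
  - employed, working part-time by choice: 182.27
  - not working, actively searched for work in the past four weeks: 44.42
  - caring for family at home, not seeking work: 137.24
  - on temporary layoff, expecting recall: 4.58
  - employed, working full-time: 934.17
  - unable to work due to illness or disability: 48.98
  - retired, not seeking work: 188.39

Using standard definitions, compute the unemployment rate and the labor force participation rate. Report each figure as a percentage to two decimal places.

Unemployment rate ≈ 4.20%; labor force participation rate ≈ 75.68%.

Employed = 182.27 + 934.17 = 1,116.44 thousand.
Unemployed = 44.42 + 4.58 = 49.00 thousand (jobless and actively searching, or on temporary layoff).
Labor force = 1,116.44 + 49.00 = 1,165.44 thousand.
Not in labor force = 137.24 + 48.98 + 188.39 = 374.61 thousand (those not working and not actively searching are outside the labor force).
Civilian working-age population = 1,165.44 + 374.61 = 1,540.05 thousand.
Unemployment rate = 49.00 / 1,165.44 = 4.20%.
Labor force participation rate = 1,165.44 / 1,540.05 = 75.68%.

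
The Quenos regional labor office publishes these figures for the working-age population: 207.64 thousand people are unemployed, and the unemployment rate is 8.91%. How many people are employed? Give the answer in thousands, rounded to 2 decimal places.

Labor force = U / u = 207.64 / 0.0891 ≈ 2,330.42 thousand.
Employed = labor force − unemployed = 2,330.42 − 207.64 = 2,122.78 thousand.

About 2,122.78 thousand are employed.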